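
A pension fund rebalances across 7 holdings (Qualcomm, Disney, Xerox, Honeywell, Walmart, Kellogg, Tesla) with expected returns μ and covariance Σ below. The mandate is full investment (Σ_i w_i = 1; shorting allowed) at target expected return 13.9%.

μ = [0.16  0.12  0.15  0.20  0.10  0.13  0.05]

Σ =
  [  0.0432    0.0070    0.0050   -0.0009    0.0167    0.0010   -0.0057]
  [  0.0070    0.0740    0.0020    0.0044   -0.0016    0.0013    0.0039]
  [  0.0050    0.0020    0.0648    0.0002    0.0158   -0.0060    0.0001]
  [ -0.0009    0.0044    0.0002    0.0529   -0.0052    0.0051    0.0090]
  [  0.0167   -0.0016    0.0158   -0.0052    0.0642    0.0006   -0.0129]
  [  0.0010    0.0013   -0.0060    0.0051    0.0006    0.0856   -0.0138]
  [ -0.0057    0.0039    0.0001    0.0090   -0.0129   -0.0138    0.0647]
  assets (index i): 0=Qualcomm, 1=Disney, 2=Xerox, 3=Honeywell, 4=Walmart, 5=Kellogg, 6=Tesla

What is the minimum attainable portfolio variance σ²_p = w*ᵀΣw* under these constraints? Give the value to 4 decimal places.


u=Σ⁻¹μ = [3.1977  0.9940  1.9915  3.5001  0.7264  1.5502  0.9801]
v=Σ⁻¹𝟙 = [17.6628  9.6189  11.7537  14.8714  13.4373  14.4137  20.0989]
a=μᵀu=1.952836  b=𝟙ᵀu=12.940085  c=𝟙ᵀv=101.856505  D=ac−b²=31.463256
λ₁=(c·0.139−b)/D = (101.856505·0.139−12.940085)/31.463256 = 0.038711
λ₂=(a−b·0.139)/D = (1.952836−12.940085·0.139)/31.463256 = 0.004900
w* = 0.038711·u + 0.004900·v:
  w_0 = 0.038711·3.1977 + 0.004900·17.6628 = 0.2103  (Qualcomm)
  w_1 = 0.038711·0.9940 + 0.004900·9.6189 = 0.0856  (Disney)
  w_2 = 0.038711·1.9915 + 0.004900·11.7537 = 0.1347  (Xerox)
  w_3 = 0.038711·3.5001 + 0.004900·14.8714 = 0.2084  (Honeywell)
  w_4 = 0.038711·0.7264 + 0.004900·13.4373 = 0.0940  (Walmart)
  w_5 = 0.038711·1.5502 + 0.004900·14.4137 = 0.1306  (Kellogg)
  w_6 = 0.038711·0.9801 + 0.004900·20.0989 = 0.1364  (Tesla)
Σw_i=1.0000  μᵀw=0.1390
σ²=wᵀΣw=λ₁·μ_p+λ₂ = 0.038711·0.139 + 0.004900 = 0.010281 ≈ 0.0103

0.0103


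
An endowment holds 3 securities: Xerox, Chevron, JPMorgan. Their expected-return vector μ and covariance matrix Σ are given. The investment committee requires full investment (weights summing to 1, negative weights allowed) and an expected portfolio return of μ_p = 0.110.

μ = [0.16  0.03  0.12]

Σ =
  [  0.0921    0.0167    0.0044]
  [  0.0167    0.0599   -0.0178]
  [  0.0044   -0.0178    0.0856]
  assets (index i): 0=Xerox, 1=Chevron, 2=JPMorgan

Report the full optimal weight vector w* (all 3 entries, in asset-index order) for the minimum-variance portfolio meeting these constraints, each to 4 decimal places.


x=Σ⁻¹μ = [1.5820  0.4820  1.4208]
y=Σ⁻¹𝟙 = [6.6006  19.4253  15.3823]
a=μᵀx=0.438068  b=𝟙ᵀx=3.484735  c=𝟙ᵀy=41.408233  D=ac−b²=5.996253
λ₁=(c·0.110−b)/D = (41.408233·0.110−3.484735)/5.996253 = 0.178473
λ₂=(a−b·0.110)/D = (0.438068−3.484735·0.110)/5.996253 = 0.009130
w* = 0.178473·x + 0.009130·y:
  w_0 = 0.178473·1.5820 + 0.009130·6.6006 = 0.3426  (Xerox)
  w_1 = 0.178473·0.4820 + 0.009130·19.4253 = 0.2634  (Chevron)
  w_2 = 0.178473·1.4208 + 0.009130·15.3823 = 0.3940  (JPMorgan)
Σw_i=1.0000  μᵀw=0.1100
σ²=wᵀΣw=λ₁·μ_p+λ₂ = 0.178473·0.110 + 0.009130 = 0.028762 ≈ 0.0288

0.3426  0.2634  0.3940


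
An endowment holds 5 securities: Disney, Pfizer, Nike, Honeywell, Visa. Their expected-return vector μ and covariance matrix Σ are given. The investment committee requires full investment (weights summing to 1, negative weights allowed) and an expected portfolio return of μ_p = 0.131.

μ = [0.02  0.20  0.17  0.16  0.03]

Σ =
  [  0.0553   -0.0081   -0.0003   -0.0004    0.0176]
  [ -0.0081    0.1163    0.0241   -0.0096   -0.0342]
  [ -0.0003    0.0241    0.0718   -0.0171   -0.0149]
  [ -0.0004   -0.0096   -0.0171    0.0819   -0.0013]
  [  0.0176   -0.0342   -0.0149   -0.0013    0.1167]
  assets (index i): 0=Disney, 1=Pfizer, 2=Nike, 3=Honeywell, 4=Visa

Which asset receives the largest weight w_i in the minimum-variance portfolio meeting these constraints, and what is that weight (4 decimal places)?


x=Σ⁻¹μ = [0.3030  1.7350  2.6635  2.7319  1.0903]
y=Σ⁻¹𝟙 = [16.1966  11.1168  16.8143  17.2890  11.7236]
a=μᵀx=1.275660  b=𝟙ᵀx=8.523671  c=𝟙ᵀy=73.140274  D=ac−b²=20.649176
λ₁=(c·0.131−b)/D = (73.140274·0.131−8.523671)/20.649176 = 0.051223
λ₂=(a−b·0.131)/D = (1.275660−8.523671·0.131)/20.649176 = 0.007703
w* = 0.051223·x + 0.007703·y:
  w_0 = 0.051223·0.3030 + 0.007703·16.1966 = 0.1403  (Disney)
  w_1 = 0.051223·1.7350 + 0.007703·11.1168 = 0.1745  (Pfizer)
  w_2 = 0.051223·2.6635 + 0.007703·16.8143 = 0.2660  (Nike)
  w_3 = 0.051223·2.7319 + 0.007703·17.2890 = 0.2731  (Honeywell)
  w_4 = 0.051223·1.0903 + 0.007703·11.7236 = 0.1462  (Visa)
Σw_i=1.0000  μᵀw=0.1310
σ²=wᵀΣw=λ₁·μ_p+λ₂ = 0.051223·0.131 + 0.007703 = 0.014413 ≈ 0.0144

Honeywell (0.2731)


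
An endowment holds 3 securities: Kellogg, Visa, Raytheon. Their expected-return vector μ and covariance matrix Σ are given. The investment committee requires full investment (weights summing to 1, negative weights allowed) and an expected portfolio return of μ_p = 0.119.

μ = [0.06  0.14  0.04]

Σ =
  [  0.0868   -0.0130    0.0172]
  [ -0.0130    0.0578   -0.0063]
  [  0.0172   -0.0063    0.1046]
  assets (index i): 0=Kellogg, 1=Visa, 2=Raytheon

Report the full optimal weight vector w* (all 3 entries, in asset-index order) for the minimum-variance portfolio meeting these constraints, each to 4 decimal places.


0.2211  0.7458  0.0332

u=Σ⁻¹μ = [1.0198  2.6926  0.3769]
v=Σ⁻¹𝟙 = [12.9662  21.1659  8.7029]
a=μᵀu=0.453229  b=𝟙ᵀu=4.089315  c=𝟙ᵀv=42.835033  D=ac−b²=2.691582
λ₁=(c·0.119−b)/D = (42.835033·0.119−4.089315)/2.691582 = 0.374521
λ₂=(a−b·0.119)/D = (0.453229−4.089315·0.119)/2.691582 = -0.012409
w* = 0.374521·u + -0.012409·v:
  w_0 = 0.374521·1.0198 + -0.012409·12.9662 = 0.2211  (Kellogg)
  w_1 = 0.374521·2.6926 + -0.012409·21.1659 = 0.7458  (Visa)
  w_2 = 0.374521·0.3769 + -0.012409·8.7029 = 0.0332  (Raytheon)
Σw_i=1.0000  μᵀw=0.1190
σ²=wᵀΣw=λ₁·μ_p+λ₂ = 0.374521·0.119 + -0.012409 = 0.032159 ≈ 0.0322


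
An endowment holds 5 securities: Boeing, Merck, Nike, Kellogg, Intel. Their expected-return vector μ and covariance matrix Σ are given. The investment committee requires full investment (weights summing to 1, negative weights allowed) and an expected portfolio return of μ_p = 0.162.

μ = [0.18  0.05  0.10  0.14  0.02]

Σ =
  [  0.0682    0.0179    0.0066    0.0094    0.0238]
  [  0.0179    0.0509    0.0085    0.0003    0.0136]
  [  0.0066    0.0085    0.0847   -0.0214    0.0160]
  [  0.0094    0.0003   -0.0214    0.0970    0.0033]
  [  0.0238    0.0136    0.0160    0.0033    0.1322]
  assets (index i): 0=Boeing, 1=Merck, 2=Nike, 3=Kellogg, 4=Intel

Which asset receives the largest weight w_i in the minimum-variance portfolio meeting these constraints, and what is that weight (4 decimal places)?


x=Σ⁻¹μ = [2.4615  -0.0030  1.4763  1.5478  -0.5089]
y=Σ⁻¹𝟙 = [6.9854  14.2437  12.3422  12.2077  3.0429]
a=μᵀx=0.797058  b=𝟙ᵀx=4.973713  c=𝟙ᵀy=48.821923  D=ac−b²=14.176094
λ₁=(c·0.162−b)/D = (48.821923·0.162−4.973713)/14.176094 = 0.207070
λ₂=(a−b·0.162)/D = (0.797058−4.973713·0.162)/14.176094 = -0.000613
w* = 0.207070·x + -0.000613·y:
  w_0 = 0.207070·2.4615 + -0.000613·6.9854 = 0.5054  (Boeing)
  w_1 = 0.207070·-0.0030 + -0.000613·14.2437 = -0.0093  (Merck)
  w_2 = 0.207070·1.4763 + -0.000613·12.3422 = 0.2981  (Nike)
  w_3 = 0.207070·1.5478 + -0.000613·12.2077 = 0.3130  (Kellogg)
  w_4 = 0.207070·-0.5089 + -0.000613·3.0429 = -0.1072  (Intel)
Σw_i=1.0000  μᵀw=0.1620
σ²=wᵀΣw=λ₁·μ_p+λ₂ = 0.207070·0.162 + -0.000613 = 0.032933 ≈ 0.0329

Boeing (0.5054)


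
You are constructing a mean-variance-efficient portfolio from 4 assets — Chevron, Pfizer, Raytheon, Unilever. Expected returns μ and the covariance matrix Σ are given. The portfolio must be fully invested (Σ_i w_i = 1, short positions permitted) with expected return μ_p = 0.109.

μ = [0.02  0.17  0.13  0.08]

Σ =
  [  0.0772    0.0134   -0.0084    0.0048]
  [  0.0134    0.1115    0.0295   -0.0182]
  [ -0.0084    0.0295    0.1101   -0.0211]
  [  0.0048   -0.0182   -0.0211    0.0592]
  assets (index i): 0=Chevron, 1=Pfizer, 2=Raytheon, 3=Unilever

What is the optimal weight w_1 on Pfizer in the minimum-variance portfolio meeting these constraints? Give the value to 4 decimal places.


0.2482

u=Σ⁻¹μ = [-0.0272  1.5830  1.1884  2.2638]
v=Σ⁻¹𝟙 = [11.4540  8.0955  12.1538  22.7839]
a=μᵀu=0.604162  b=𝟙ᵀu=5.008015  c=𝟙ᵀv=54.487168  D=ac−b²=7.838836
λ₁=(c·0.109−b)/D = (54.487168·0.109−5.008015)/7.838836 = 0.118779
λ₂=(a−b·0.109)/D = (0.604162−5.008015·0.109)/7.838836 = 0.007436
w* = 0.118779·u + 0.007436·v:
  w_0 = 0.118779·-0.0272 + 0.007436·11.4540 = 0.0819  (Chevron)
  w_1 = 0.118779·1.5830 + 0.007436·8.0955 = 0.2482  (Pfizer)
  w_2 = 0.118779·1.1884 + 0.007436·12.1538 = 0.2315  (Raytheon)
  w_3 = 0.118779·2.2638 + 0.007436·22.7839 = 0.4383  (Unilever)
Σw_i=1.0000  μᵀw=0.1090
σ²=wᵀΣw=λ₁·μ_p+λ₂ = 0.118779·0.109 + 0.007436 = 0.020383 ≈ 0.0204


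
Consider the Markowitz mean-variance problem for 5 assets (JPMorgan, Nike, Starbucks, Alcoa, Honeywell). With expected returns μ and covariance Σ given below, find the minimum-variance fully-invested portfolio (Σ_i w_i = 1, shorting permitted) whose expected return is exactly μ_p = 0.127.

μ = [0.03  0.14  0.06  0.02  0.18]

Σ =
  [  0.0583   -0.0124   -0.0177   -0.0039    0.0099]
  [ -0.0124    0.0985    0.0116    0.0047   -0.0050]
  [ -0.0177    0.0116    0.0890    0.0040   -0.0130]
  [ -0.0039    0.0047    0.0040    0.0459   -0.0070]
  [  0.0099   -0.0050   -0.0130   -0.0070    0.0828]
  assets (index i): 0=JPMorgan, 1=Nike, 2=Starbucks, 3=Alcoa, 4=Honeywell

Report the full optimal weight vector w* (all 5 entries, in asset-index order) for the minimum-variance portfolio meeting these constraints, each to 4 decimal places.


0.0930  0.2648  0.1480  0.0668  0.4273

x=Σ⁻¹μ = [0.7594  1.4958  0.9490  0.6266  2.3754]
y=Σ⁻¹𝟙 = [23.3010  10.8690  15.4960  23.4940  14.3668]
a=μᵀx=0.729250  b=𝟙ᵀx=6.206342  c=𝟙ᵀy=87.526683  D=ac−b²=25.310144
λ₁=(c·0.127−b)/D = (87.526683·0.127−6.206342)/25.310144 = 0.193975
λ₂=(a−b·0.127)/D = (0.729250−6.206342·0.127)/25.310144 = -0.002329
w* = 0.193975·x + -0.002329·y:
  w_0 = 0.193975·0.7594 + -0.002329·23.3010 = 0.0930  (JPMorgan)
  w_1 = 0.193975·1.4958 + -0.002329·10.8690 = 0.2648  (Nike)
  w_2 = 0.193975·0.9490 + -0.002329·15.4960 = 0.1480  (Starbucks)
  w_3 = 0.193975·0.6266 + -0.002329·23.4940 = 0.0668  (Alcoa)
  w_4 = 0.193975·2.3754 + -0.002329·14.3668 = 0.4273  (Honeywell)
Σw_i=1.0000  μᵀw=0.1270
σ²=wᵀΣw=λ₁·μ_p+λ₂ = 0.193975·0.127 + -0.002329 = 0.022306 ≈ 0.0223


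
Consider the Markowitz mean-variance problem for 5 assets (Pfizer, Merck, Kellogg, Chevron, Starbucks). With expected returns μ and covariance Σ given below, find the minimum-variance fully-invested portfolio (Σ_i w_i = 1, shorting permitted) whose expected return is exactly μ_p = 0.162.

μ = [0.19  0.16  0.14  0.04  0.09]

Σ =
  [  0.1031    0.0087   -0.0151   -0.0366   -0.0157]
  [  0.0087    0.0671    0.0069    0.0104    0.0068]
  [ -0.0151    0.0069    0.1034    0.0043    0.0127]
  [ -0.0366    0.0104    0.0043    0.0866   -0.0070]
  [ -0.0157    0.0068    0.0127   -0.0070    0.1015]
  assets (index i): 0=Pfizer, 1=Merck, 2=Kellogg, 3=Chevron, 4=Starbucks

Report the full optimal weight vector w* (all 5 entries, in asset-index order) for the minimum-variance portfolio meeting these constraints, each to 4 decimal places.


0.3728  0.3315  0.2307  0.0005  0.0644

g=Σ⁻¹μ = [2.5755  1.5786  1.4329  1.3782  1.0951]
h=Σ⁻¹𝟙 = [19.2915  7.1395  9.6731  19.3719  12.4836]
a=μᵀg=1.096225  b=𝟙ᵀg=8.060345  c=𝟙ᵀh=67.959644  D=ac−b²=9.529919
λ₁=(c·0.162−b)/D = (67.959644·0.162−8.060345)/9.529919 = 0.309459
λ₂=(a−b·0.162)/D = (1.096225−8.060345·0.162)/9.529919 = -0.021989
w* = 0.309459·g + -0.021989·h:
  w_0 = 0.309459·2.5755 + -0.021989·19.2915 = 0.3728  (Pfizer)
  w_1 = 0.309459·1.5786 + -0.021989·7.1395 = 0.3315  (Merck)
  w_2 = 0.309459·1.4329 + -0.021989·9.6731 = 0.2307  (Kellogg)
  w_3 = 0.309459·1.3782 + -0.021989·19.3719 = 0.0005  (Chevron)
  w_4 = 0.309459·1.0951 + -0.021989·12.4836 = 0.0644  (Starbucks)
Σw_i=1.0000  μᵀw=0.1620
σ²=wᵀΣw=λ₁·μ_p+λ₂ = 0.309459·0.162 + -0.021989 = 0.028144 ≈ 0.0281


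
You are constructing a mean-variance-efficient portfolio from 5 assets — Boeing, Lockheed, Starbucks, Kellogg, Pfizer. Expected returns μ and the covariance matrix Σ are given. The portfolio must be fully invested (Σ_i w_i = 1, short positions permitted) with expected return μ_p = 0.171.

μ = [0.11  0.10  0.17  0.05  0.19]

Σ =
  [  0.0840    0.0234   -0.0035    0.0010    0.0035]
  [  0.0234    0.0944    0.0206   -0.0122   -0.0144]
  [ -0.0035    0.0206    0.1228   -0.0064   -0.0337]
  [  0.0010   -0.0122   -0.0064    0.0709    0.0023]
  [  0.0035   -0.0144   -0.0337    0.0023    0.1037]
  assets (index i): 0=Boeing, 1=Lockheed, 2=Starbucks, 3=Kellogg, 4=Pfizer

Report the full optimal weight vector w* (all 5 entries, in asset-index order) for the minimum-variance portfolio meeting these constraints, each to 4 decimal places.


p=Σ⁻¹μ = [1.0324  0.8743  2.0168  0.9403  2.5533]
q=Σ⁻¹𝟙 = [8.7586  10.1929  11.4045  16.3066  14.1075]
a=μᵀp=1.076011  b=𝟙ᵀp=7.417237  c=𝟙ᵀq=60.769940  D=ac−b²=10.373730
λ₁=(c·0.171−b)/D = (60.769940·0.171−7.417237)/10.373730 = 0.286726
λ₂=(a−b·0.171)/D = (1.076011−7.417237·0.171)/10.373730 = -0.018541
w* = 0.286726·p + -0.018541·q:
  w_0 = 0.286726·1.0324 + -0.018541·8.7586 = 0.1336  (Boeing)
  w_1 = 0.286726·0.8743 + -0.018541·10.1929 = 0.0617  (Lockheed)
  w_2 = 0.286726·2.0168 + -0.018541·11.4045 = 0.3668  (Starbucks)
  w_3 = 0.286726·0.9403 + -0.018541·16.3066 = -0.0327  (Kellogg)
  w_4 = 0.286726·2.5533 + -0.018541·14.1075 = 0.4705  (Pfizer)
Σw_i=1.0000  μᵀw=0.1710
σ²=wᵀΣw=λ₁·μ_p+λ₂ = 0.286726·0.171 + -0.018541 = 0.030490 ≈ 0.0305

0.1336  0.0617  0.3668  -0.0327  0.4705


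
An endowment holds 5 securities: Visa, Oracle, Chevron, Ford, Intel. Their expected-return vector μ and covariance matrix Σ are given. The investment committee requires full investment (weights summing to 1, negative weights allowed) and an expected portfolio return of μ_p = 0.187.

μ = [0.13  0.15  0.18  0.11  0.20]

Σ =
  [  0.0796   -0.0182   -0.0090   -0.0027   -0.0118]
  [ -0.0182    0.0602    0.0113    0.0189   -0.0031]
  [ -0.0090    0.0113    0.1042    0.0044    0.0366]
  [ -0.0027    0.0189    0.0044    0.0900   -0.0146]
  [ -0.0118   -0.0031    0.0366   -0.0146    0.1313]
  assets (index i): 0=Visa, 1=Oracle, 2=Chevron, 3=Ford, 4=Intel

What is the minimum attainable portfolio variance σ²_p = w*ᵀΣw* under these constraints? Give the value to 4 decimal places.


g=Σ⁻¹μ = [2.6902  2.9119  1.0266  0.9087  1.6486]
h=Σ⁻¹𝟙 = [19.2200  19.0536  5.5721  8.9115  9.2310]
a=μᵀg=1.400989  b=𝟙ᵀg=9.186084  c=𝟙ᵀh=61.988210  D=ac−b²=2.460696
λ₁=(c·0.187−b)/D = (61.988210·0.187−9.186084)/2.460696 = 0.977655
λ₂=(a−b·0.187)/D = (1.400989−9.186084·0.187)/2.460696 = -0.128747
w* = 0.977655·g + -0.128747·h:
  w_0 = 0.977655·2.6902 + -0.128747·19.2200 = 0.1556  (Visa)
  w_1 = 0.977655·2.9119 + -0.128747·19.0536 = 0.3938  (Oracle)
  w_2 = 0.977655·1.0266 + -0.128747·5.5721 = 0.2862  (Chevron)
  w_3 = 0.977655·0.9087 + -0.128747·8.9115 = -0.2590  (Ford)
  w_4 = 0.977655·1.6486 + -0.128747·9.2310 = 0.4233  (Intel)
Σw_i=1.0000  μᵀw=0.1870
σ²=wᵀΣw=λ₁·μ_p+λ₂ = 0.977655·0.187 + -0.128747 = 0.054074 ≈ 0.0541

0.0541


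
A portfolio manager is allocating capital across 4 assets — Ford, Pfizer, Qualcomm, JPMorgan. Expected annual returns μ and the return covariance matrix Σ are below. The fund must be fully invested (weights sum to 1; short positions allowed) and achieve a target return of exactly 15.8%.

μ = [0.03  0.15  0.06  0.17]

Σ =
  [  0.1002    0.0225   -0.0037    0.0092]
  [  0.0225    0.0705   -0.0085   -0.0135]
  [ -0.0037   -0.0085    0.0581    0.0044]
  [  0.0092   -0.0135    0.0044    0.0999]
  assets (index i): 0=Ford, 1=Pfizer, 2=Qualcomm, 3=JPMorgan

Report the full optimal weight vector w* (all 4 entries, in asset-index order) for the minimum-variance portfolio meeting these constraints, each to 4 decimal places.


-0.1367  0.5461  0.1838  0.4068

u=Σ⁻¹μ = [-0.4798  2.8295  1.2591  2.0728]
v=Σ⁻¹𝟙 = [5.9446  16.6848  19.2080  10.8713]
a=μᵀu=0.837956  b=𝟙ᵀu=5.681646  c=𝟙ᵀv=52.708567  D=ac−b²=11.886366
λ₁=(c·0.158−b)/D = (52.708567·0.158−5.681646)/11.886366 = 0.222634
λ₂=(a−b·0.158)/D = (0.837956−5.681646·0.158)/11.886366 = -0.005026
w* = 0.222634·u + -0.005026·v:
  w_0 = 0.222634·-0.4798 + -0.005026·5.9446 = -0.1367  (Ford)
  w_1 = 0.222634·2.8295 + -0.005026·16.6848 = 0.5461  (Pfizer)
  w_2 = 0.222634·1.2591 + -0.005026·19.2080 = 0.1838  (Qualcomm)
  w_3 = 0.222634·2.0728 + -0.005026·10.8713 = 0.4068  (JPMorgan)
Σw_i=1.0000  μᵀw=0.1580
σ²=wᵀΣw=λ₁·μ_p+λ₂ = 0.222634·0.158 + -0.005026 = 0.030150 ≈ 0.0301


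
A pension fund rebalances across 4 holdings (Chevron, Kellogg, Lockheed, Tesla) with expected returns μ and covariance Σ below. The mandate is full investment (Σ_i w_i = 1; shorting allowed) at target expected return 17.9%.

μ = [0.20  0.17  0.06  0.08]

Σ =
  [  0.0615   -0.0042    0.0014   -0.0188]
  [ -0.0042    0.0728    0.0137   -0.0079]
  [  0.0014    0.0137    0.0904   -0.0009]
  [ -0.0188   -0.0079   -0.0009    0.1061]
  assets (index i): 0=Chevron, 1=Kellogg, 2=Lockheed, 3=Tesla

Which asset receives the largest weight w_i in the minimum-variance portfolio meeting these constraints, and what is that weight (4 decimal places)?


Chevron (0.5386)

g=Σ⁻¹μ = [3.9377  2.7024  0.2097  1.6547]
h=Σ⁻¹𝟙 = [21.4902  14.9200  8.6116  14.4169]
a=μᵀg=1.391903  b=𝟙ᵀg=8.504475  c=𝟙ᵀh=59.438607  D=ac−b²=10.406687
λ₁=(c·0.179−b)/D = (59.438607·0.179−8.504475)/10.406687 = 0.205160
λ₂=(a−b·0.179)/D = (1.391903−8.504475·0.179)/10.406687 = -0.012530
w* = 0.205160·g + -0.012530·h:
  w_0 = 0.205160·3.9377 + -0.012530·21.4902 = 0.5386  (Chevron)
  w_1 = 0.205160·2.7024 + -0.012530·14.9200 = 0.3675  (Kellogg)
  w_2 = 0.205160·0.2097 + -0.012530·8.6116 = -0.0649  (Lockheed)
  w_3 = 0.205160·1.6547 + -0.012530·14.4169 = 0.1588  (Tesla)
Σw_i=1.0000  μᵀw=0.1790
σ²=wᵀΣw=λ₁·μ_p+λ₂ = 0.205160·0.179 + -0.012530 = 0.024193 ≈ 0.0242


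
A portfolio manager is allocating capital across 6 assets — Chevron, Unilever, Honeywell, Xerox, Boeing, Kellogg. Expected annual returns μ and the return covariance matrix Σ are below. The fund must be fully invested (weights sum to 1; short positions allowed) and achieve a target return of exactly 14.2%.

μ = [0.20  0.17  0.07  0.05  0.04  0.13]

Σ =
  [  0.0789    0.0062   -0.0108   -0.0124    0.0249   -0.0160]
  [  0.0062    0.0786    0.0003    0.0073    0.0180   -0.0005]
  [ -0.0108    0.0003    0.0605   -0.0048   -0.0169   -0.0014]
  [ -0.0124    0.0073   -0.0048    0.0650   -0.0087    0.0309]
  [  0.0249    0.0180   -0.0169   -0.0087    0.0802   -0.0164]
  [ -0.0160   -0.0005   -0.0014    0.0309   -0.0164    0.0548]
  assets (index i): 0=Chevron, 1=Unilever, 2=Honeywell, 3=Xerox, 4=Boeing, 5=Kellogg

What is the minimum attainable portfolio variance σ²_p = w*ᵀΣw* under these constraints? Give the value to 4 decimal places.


0.0130

u=Σ⁻¹μ = [3.2668  1.9277  1.8219  -0.4131  0.1404  3.6652]
v=Σ⁻¹𝟙 = [16.6319  6.4942  25.6580  11.2792  17.0941  22.5747]
a=μᵀu=1.570033  b=𝟙ᵀu=10.408889  c=𝟙ᵀv=99.732097  D=ac−b²=48.237711
λ₁=(c·0.142−b)/D = (99.732097·0.142−10.408889)/48.237711 = 0.077804
λ₂=(a−b·0.142)/D = (1.570033−10.408889·0.142)/48.237711 = 0.001907
w* = 0.077804·u + 0.001907·v:
  w_0 = 0.077804·3.2668 + 0.001907·16.6319 = 0.2859  (Chevron)
  w_1 = 0.077804·1.9277 + 0.001907·6.4942 = 0.1624  (Unilever)
  w_2 = 0.077804·1.8219 + 0.001907·25.6580 = 0.1907  (Honeywell)
  w_3 = 0.077804·-0.4131 + 0.001907·11.2792 = -0.0106  (Xerox)
  w_4 = 0.077804·0.1404 + 0.001907·17.0941 = 0.0435  (Boeing)
  w_5 = 0.077804·3.6652 + 0.001907·22.5747 = 0.3282  (Kellogg)
Σw_i=1.0000  μᵀw=0.1420
σ²=wᵀΣw=λ₁·μ_p+λ₂ = 0.077804·0.142 + 0.001907 = 0.012955 ≈ 0.0130


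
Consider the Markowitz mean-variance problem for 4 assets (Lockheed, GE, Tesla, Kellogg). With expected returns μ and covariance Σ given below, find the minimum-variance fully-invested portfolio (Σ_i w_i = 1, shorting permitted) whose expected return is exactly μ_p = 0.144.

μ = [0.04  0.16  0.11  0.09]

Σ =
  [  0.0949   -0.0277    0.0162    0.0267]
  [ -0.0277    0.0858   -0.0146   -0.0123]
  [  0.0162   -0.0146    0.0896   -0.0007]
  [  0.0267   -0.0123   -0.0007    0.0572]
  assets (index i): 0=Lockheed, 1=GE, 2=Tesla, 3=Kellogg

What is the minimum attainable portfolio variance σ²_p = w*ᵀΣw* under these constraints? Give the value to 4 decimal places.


0.0349

x=Σ⁻¹μ = [0.3288  2.5267  1.5954  1.9828]
y=Σ⁻¹𝟙 = [9.0337  19.2685  12.8044  17.5658]
a=μᵀx=0.771371  b=𝟙ᵀx=6.433712  c=𝟙ᵀy=58.672391  D=ac−b²=3.865538
λ₁=(c·0.144−b)/D = (58.672391·0.144−6.433712)/3.865538 = 0.521302
λ₂=(a−b·0.144)/D = (0.771371−6.433712·0.144)/3.865538 = -0.040120
w* = 0.521302·x + -0.040120·y:
  w_0 = 0.521302·0.3288 + -0.040120·9.0337 = -0.1910  (Lockheed)
  w_1 = 0.521302·2.5267 + -0.040120·19.2685 = 0.5441  (GE)
  w_2 = 0.521302·1.5954 + -0.040120·12.8044 = 0.3180  (Tesla)
  w_3 = 0.521302·1.9828 + -0.040120·17.5658 = 0.3289  (Kellogg)
Σw_i=1.0000  μᵀw=0.1440
σ²=wᵀΣw=λ₁·μ_p+λ₂ = 0.521302·0.144 + -0.040120 = 0.034948 ≈ 0.0349


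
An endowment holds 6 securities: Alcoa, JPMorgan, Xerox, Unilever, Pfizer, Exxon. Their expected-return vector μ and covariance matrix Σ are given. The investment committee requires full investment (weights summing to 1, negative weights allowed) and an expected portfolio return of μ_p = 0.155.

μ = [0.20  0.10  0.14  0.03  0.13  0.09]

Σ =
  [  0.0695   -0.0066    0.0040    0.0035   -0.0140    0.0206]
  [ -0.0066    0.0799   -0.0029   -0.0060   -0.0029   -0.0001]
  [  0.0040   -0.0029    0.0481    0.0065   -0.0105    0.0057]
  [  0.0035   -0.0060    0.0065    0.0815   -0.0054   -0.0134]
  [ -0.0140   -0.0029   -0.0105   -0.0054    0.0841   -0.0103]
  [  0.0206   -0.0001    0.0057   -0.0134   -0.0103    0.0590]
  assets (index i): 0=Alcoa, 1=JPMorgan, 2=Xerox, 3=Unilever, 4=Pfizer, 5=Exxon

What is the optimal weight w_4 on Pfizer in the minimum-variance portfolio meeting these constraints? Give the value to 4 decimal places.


0.2365

p=Σ⁻¹μ = [3.1772  1.7560  3.1979  0.3892  2.6402  0.6595]
q=Σ⁻¹𝟙 = [12.8493  16.2608  20.9757  15.4730  20.3497  17.5307]
a=μᵀp=1.672994  b=𝟙ᵀp=11.819961  c=𝟙ᵀq=103.439252  D=ac−b²=33.341775
λ₁=(c·0.155−b)/D = (103.439252·0.155−11.819961)/33.341775 = 0.126362
λ₂=(a−b·0.155)/D = (1.672994−11.819961·0.155)/33.341775 = -0.004772
w* = 0.126362·p + -0.004772·q:
  w_0 = 0.126362·3.1772 + -0.004772·12.8493 = 0.3402  (Alcoa)
  w_1 = 0.126362·1.7560 + -0.004772·16.2608 = 0.1443  (JPMorgan)
  w_2 = 0.126362·3.1979 + -0.004772·20.9757 = 0.3040  (Xerox)
  w_3 = 0.126362·0.3892 + -0.004772·15.4730 = -0.0246  (Unilever)
  w_4 = 0.126362·2.6402 + -0.004772·20.3497 = 0.2365  (Pfizer)
  w_5 = 0.126362·0.6595 + -0.004772·17.5307 = -0.0003  (Exxon)
Σw_i=1.0000  μᵀw=0.1550
σ²=wᵀΣw=λ₁·μ_p+λ₂ = 0.126362·0.155 + -0.004772 = 0.014814 ≈ 0.0148


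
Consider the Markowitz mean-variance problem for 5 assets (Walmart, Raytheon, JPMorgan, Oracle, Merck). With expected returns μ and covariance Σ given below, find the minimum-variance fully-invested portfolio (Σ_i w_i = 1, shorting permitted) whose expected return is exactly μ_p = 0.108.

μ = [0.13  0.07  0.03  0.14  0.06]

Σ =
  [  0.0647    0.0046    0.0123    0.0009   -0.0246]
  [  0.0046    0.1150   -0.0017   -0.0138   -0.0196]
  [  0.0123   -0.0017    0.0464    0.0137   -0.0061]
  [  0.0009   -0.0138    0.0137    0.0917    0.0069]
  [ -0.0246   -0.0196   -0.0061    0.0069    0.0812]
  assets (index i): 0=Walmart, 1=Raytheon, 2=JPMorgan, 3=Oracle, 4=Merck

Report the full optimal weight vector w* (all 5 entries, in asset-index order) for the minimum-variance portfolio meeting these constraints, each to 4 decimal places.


0.3887  0.1501  -0.0216  0.2331  0.2498

u=Σ⁻¹μ = [2.5752  0.9622  -0.2522  1.5636  1.5995]
v=Σ⁻¹𝟙 = [19.4713  12.9182  17.2547  8.4315  21.9122]
a=μᵀu=0.709440  b=𝟙ᵀu=6.448324  c=𝟙ᵀv=79.987872  D=ac−b²=15.165752
λ₁=(c·0.108−b)/D = (79.987872·0.108−6.448324)/15.165752 = 0.144428
λ₂=(a−b·0.108)/D = (0.709440−6.448324·0.108)/15.165752 = 0.000859
w* = 0.144428·u + 0.000859·v:
  w_0 = 0.144428·2.5752 + 0.000859·19.4713 = 0.3887  (Walmart)
  w_1 = 0.144428·0.9622 + 0.000859·12.9182 = 0.1501  (Raytheon)
  w_2 = 0.144428·-0.2522 + 0.000859·17.2547 = -0.0216  (JPMorgan)
  w_3 = 0.144428·1.5636 + 0.000859·8.4315 = 0.2331  (Oracle)
  w_4 = 0.144428·1.5995 + 0.000859·21.9122 = 0.2498  (Merck)
Σw_i=1.0000  μᵀw=0.1080
σ²=wᵀΣw=λ₁·μ_p+λ₂ = 0.144428·0.108 + 0.000859 = 0.016457 ≈ 0.0165


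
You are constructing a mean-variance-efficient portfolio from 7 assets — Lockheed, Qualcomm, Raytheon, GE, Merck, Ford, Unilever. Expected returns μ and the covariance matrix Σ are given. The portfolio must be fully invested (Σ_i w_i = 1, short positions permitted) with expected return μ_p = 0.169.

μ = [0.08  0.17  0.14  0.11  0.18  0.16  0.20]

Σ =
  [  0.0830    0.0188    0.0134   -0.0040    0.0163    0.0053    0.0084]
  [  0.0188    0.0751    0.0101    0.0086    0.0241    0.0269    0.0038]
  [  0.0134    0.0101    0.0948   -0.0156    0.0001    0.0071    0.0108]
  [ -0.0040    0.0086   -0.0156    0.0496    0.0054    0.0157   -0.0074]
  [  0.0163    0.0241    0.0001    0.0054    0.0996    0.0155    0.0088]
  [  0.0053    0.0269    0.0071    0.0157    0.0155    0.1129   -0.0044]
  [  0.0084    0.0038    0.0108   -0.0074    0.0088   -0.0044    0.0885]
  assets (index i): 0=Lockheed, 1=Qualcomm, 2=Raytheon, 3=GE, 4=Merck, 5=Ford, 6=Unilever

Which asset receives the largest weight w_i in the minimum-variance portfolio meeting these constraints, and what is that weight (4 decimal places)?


Unilever (0.2992)

g=Σ⁻¹μ = [0.1342  1.0503  1.4618  2.5010  1.1019  0.6537  2.1557]
h=Σ⁻¹𝟙 = [8.2421  3.6499  11.4475  23.7841  5.0570  3.2928  10.6130]
a=μᵀg=1.403104  b=𝟙ᵀg=9.058463  c=𝟙ᵀh=66.086381  D=ac−b²=10.670316
λ₁=(c·0.169−b)/D = (66.086381·0.169−9.058463)/10.670316 = 0.197758
λ₂=(a−b·0.169)/D = (1.403104−9.058463·0.169)/10.670316 = -0.011975
w* = 0.197758·g + -0.011975·h:
  w_0 = 0.197758·0.1342 + -0.011975·8.2421 = -0.0722  (Lockheed)
  w_1 = 0.197758·1.0503 + -0.011975·3.6499 = 0.1640  (Qualcomm)
  w_2 = 0.197758·1.4618 + -0.011975·11.4475 = 0.1520  (Raytheon)
  w_3 = 0.197758·2.5010 + -0.011975·23.7841 = 0.2098  (GE)
  w_4 = 0.197758·1.1019 + -0.011975·5.0570 = 0.1573  (Merck)
  w_5 = 0.197758·0.6537 + -0.011975·3.2928 = 0.0898  (Ford)
  w_6 = 0.197758·2.1557 + -0.011975·10.6130 = 0.2992  (Unilever)
Σw_i=1.0000  μᵀw=0.1690
σ²=wᵀΣw=λ₁·μ_p+λ₂ = 0.197758·0.169 + -0.011975 = 0.021446 ≈ 0.0214


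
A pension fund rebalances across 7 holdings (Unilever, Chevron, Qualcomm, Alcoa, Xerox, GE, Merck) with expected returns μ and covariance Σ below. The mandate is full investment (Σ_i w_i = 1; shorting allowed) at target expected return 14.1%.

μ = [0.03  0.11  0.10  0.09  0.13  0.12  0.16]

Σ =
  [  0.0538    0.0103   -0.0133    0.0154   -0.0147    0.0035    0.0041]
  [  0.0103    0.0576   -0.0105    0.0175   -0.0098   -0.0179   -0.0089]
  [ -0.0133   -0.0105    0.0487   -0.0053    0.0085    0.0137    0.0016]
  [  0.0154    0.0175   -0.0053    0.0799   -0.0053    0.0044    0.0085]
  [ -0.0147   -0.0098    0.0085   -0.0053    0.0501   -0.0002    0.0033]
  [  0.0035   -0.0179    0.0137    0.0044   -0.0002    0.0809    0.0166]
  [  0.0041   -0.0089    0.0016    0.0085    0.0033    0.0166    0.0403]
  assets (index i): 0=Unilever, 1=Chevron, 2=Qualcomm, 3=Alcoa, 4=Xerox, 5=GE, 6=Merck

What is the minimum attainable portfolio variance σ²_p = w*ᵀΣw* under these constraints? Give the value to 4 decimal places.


0.0125

g=Σ⁻¹μ = [0.8133  3.5717  2.1059  0.0470  2.9276  1.0872  3.8952]
h=Σ⁻¹𝟙 = [24.0842  27.4473  25.4684  2.6223  26.9985  8.6787  21.0753]
a=μᵀg=1.766386  b=𝟙ᵀg=14.447876  c=𝟙ᵀh=136.374753  D=ac−b²=32.149322
λ₁=(c·0.141−b)/D = (136.374753·0.141−14.447876)/32.149322 = 0.148711
λ₂=(a−b·0.141)/D = (1.766386−14.447876·0.141)/32.149322 = -0.008422
w* = 0.148711·g + -0.008422·h:
  w_0 = 0.148711·0.8133 + -0.008422·24.0842 = -0.0819  (Unilever)
  w_1 = 0.148711·3.5717 + -0.008422·27.4473 = 0.3000  (Chevron)
  w_2 = 0.148711·2.1059 + -0.008422·25.4684 = 0.0987  (Qualcomm)
  w_3 = 0.148711·0.0470 + -0.008422·2.6223 = -0.0151  (Alcoa)
  w_4 = 0.148711·2.9276 + -0.008422·26.9985 = 0.2080  (Xerox)
  w_5 = 0.148711·1.0872 + -0.008422·8.6787 = 0.0886  (GE)
  w_6 = 0.148711·3.8952 + -0.008422·21.0753 = 0.4018  (Merck)
Σw_i=1.0000  μᵀw=0.1410
σ²=wᵀΣw=λ₁·μ_p+λ₂ = 0.148711·0.141 + -0.008422 = 0.012546 ≈ 0.0125


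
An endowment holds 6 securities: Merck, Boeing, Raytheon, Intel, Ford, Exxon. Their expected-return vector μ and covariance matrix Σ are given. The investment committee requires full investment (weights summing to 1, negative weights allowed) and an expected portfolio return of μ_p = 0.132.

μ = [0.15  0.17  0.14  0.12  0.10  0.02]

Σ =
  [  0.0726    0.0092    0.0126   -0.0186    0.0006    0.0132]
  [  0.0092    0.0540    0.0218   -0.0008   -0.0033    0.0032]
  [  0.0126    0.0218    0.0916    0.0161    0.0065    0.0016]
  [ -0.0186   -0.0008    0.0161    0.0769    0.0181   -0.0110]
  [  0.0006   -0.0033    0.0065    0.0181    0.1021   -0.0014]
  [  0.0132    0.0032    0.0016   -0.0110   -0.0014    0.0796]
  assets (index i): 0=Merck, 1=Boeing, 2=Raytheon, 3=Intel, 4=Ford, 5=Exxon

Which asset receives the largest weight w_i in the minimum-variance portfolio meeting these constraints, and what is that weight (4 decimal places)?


Boeing (0.2999)

u=Σ⁻¹μ = [2.1572  2.7747  0.1838  1.9143  0.7061  0.0553]
v=Σ⁻¹𝟙 = [13.3348  15.4758  1.8546  15.9737  7.4313  12.0302]
a=μᵀu=1.122436  b=𝟙ᵀu=7.791329  c=𝟙ᵀv=66.100396  D=ac−b²=13.488644
λ₁=(c·0.132−b)/D = (66.100396·0.132−7.791329)/13.488644 = 0.069238
λ₂=(a−b·0.132)/D = (1.122436−7.791329·0.132)/13.488644 = 0.006967
w* = 0.069238·u + 0.006967·v:
  w_0 = 0.069238·2.1572 + 0.006967·13.3348 = 0.2423  (Merck)
  w_1 = 0.069238·2.7747 + 0.006967·15.4758 = 0.2999  (Boeing)
  w_2 = 0.069238·0.1838 + 0.006967·1.8546 = 0.0256  (Raytheon)
  w_3 = 0.069238·1.9143 + 0.006967·15.9737 = 0.2438  (Intel)
  w_4 = 0.069238·0.7061 + 0.006967·7.4313 = 0.1007  (Ford)
  w_5 = 0.069238·0.0553 + 0.006967·12.0302 = 0.0876  (Exxon)
Σw_i=1.0000  μᵀw=0.1320
σ²=wᵀΣw=λ₁·μ_p+λ₂ = 0.069238·0.132 + 0.006967 = 0.016107 ≈ 0.0161


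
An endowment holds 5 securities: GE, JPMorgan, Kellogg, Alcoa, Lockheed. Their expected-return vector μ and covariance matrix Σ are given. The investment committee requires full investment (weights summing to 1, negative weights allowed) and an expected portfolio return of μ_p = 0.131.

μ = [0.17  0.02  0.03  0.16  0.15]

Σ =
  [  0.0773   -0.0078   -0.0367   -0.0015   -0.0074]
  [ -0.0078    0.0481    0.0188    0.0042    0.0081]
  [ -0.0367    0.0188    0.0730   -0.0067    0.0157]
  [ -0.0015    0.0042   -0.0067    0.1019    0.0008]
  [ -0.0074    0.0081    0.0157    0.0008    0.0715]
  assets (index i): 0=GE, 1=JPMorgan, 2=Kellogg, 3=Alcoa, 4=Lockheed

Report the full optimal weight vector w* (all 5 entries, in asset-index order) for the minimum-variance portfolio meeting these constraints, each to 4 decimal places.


u=Σ⁻¹μ = [3.2790  -0.2707  1.8491  1.7351  2.0425]
v=Σ⁻¹𝟙 = [25.9755  13.7126  22.0516  11.0009  10.1558]
a=μᵀu=1.191492  b=𝟙ᵀu=8.635136  c=𝟙ᵀv=82.896256  D=ac−b²=24.204644
λ₁=(c·0.131−b)/D = (82.896256·0.131−8.635136)/24.204644 = 0.091894
λ₂=(a−b·0.131)/D = (1.191492−8.635136·0.131)/24.204644 = 0.002491
w* = 0.091894·u + 0.002491·v:
  w_0 = 0.091894·3.2790 + 0.002491·25.9755 = 0.3660  (GE)
  w_1 = 0.091894·-0.2707 + 0.002491·13.7126 = 0.0093  (JPMorgan)
  w_2 = 0.091894·1.8491 + 0.002491·22.0516 = 0.2249  (Kellogg)
  w_3 = 0.091894·1.7351 + 0.002491·11.0009 = 0.1869  (Alcoa)
  w_4 = 0.091894·2.0425 + 0.002491·10.1558 = 0.2130  (Lockheed)
Σw_i=1.0000  μᵀw=0.1310
σ²=wᵀΣw=λ₁·μ_p+λ₂ = 0.091894·0.131 + 0.002491 = 0.014529 ≈ 0.0145

0.3660  0.0093  0.2249  0.1869  0.2130


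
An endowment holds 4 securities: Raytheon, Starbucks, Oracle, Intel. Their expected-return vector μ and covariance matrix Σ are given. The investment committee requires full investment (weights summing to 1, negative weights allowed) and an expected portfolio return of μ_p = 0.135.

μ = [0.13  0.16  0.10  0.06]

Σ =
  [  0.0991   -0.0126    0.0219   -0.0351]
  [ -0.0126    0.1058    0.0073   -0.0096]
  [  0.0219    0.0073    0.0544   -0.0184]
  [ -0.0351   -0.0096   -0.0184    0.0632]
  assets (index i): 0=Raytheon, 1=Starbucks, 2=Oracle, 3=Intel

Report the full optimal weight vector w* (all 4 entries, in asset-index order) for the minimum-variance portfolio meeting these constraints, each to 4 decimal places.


g=Σ⁻¹μ = [2.2399  1.9330  1.6841  2.9773]
h=Σ⁻¹𝟙 = [19.5887  13.5245  20.4187  34.7010]
a=μᵀg=0.947524  b=𝟙ᵀg=8.834385  c=𝟙ᵀh=88.232937  D=ac−b²=5.556418
λ₁=(c·0.135−b)/D = (88.232937·0.135−8.834385)/5.556418 = 0.553785
λ₂=(a−b·0.135)/D = (0.947524−8.834385·0.135)/5.556418 = -0.044114
w* = 0.553785·g + -0.044114·h:
  w_0 = 0.553785·2.2399 + -0.044114·19.5887 = 0.3763  (Raytheon)
  w_1 = 0.553785·1.9330 + -0.044114·13.5245 = 0.4738  (Starbucks)
  w_2 = 0.553785·1.6841 + -0.044114·20.4187 = 0.0319  (Oracle)
  w_3 = 0.553785·2.9773 + -0.044114·34.7010 = 0.1180  (Intel)
Σw_i=1.0000  μᵀw=0.1350
σ²=wᵀΣw=λ₁·μ_p+λ₂ = 0.553785·0.135 + -0.044114 = 0.030646 ≈ 0.0306

0.3763  0.4738  0.0319  0.1180


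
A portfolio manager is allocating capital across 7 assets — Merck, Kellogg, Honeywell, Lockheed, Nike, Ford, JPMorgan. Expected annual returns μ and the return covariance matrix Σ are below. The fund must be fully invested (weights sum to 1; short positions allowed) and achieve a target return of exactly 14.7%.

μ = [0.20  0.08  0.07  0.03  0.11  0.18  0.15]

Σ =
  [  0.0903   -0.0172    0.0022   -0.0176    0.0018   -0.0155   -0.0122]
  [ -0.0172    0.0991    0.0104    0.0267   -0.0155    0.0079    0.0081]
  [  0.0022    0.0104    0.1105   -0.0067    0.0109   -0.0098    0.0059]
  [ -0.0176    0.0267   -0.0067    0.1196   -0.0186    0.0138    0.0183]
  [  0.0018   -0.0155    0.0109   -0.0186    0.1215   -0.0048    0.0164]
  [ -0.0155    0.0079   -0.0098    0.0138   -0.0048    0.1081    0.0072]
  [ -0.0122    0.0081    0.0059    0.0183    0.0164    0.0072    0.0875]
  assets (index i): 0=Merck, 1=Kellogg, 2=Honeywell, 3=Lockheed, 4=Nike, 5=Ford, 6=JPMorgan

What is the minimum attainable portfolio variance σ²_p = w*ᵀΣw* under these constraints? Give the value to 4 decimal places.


0.0155

u=Σ⁻¹μ = [2.9772  1.0772  0.4849  0.1244  0.8287  1.9680  1.6537]
v=Σ⁻¹𝟙 = [17.0713  9.9834  7.8609  8.0471  9.1000  10.5188  8.1004]
a=μᵀu=1.412736  b=𝟙ᵀu=9.114045  c=𝟙ᵀv=70.681845  D=ac−b²=16.788942
λ₁=(c·0.147−b)/D = (70.681845·0.147−9.114045)/16.788942 = 0.076014
λ₂=(a−b·0.147)/D = (1.412736−9.114045·0.147)/16.788942 = 0.004346
w* = 0.076014·u + 0.004346·v:
  w_0 = 0.076014·2.9772 + 0.004346·17.0713 = 0.3005  (Merck)
  w_1 = 0.076014·1.0772 + 0.004346·9.9834 = 0.1253  (Kellogg)
  w_2 = 0.076014·0.4849 + 0.004346·7.8609 = 0.0710  (Honeywell)
  w_3 = 0.076014·0.1244 + 0.004346·8.0471 = 0.0444  (Lockheed)
  w_4 = 0.076014·0.8287 + 0.004346·9.1000 = 0.1025  (Nike)
  w_5 = 0.076014·1.9680 + 0.004346·10.5188 = 0.1953  (Ford)
  w_6 = 0.076014·1.6537 + 0.004346·8.1004 = 0.1609  (JPMorgan)
Σw_i=1.0000  μᵀw=0.1470
σ²=wᵀΣw=λ₁·μ_p+λ₂ = 0.076014·0.147 + 0.004346 = 0.015520 ≈ 0.0155


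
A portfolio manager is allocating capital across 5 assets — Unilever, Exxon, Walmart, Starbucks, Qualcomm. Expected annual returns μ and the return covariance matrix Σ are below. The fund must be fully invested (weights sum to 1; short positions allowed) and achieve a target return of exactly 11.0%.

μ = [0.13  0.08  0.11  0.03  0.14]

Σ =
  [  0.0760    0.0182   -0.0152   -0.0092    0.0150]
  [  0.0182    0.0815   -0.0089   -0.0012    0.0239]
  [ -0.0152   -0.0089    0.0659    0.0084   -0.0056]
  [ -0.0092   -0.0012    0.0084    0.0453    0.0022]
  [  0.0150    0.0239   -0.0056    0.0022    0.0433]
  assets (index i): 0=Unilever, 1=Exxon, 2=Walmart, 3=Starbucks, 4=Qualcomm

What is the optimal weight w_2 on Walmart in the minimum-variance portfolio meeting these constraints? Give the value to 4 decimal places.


x=Σ⁻¹μ = [1.6307  0.0090  2.2400  0.4360  2.9310]
y=Σ⁻¹𝟙 = [14.6493  6.7165  18.0928  21.1165  15.5797]
a=μᵀx=0.882521  b=𝟙ᵀx=7.246582  c=𝟙ᵀy=76.154759  D=ac−b²=14.695213
λ₁=(c·0.110−b)/D = (76.154759·0.110−7.246582)/14.695213 = 0.076926
λ₂=(a−b·0.110)/D = (0.882521−7.246582·0.110)/14.695213 = 0.005811
w* = 0.076926·x + 0.005811·y:
  w_0 = 0.076926·1.6307 + 0.005811·14.6493 = 0.2106  (Unilever)
  w_1 = 0.076926·0.0090 + 0.005811·6.7165 = 0.0397  (Exxon)
  w_2 = 0.076926·2.2400 + 0.005811·18.0928 = 0.2775  (Walmart)
  w_3 = 0.076926·0.4360 + 0.005811·21.1165 = 0.1562  (Starbucks)
  w_4 = 0.076926·2.9310 + 0.005811·15.5797 = 0.3160  (Qualcomm)
Σw_i=1.0000  μᵀw=0.1100
σ²=wᵀΣw=λ₁·μ_p+λ₂ = 0.076926·0.110 + 0.005811 = 0.014273 ≈ 0.0143

0.2775


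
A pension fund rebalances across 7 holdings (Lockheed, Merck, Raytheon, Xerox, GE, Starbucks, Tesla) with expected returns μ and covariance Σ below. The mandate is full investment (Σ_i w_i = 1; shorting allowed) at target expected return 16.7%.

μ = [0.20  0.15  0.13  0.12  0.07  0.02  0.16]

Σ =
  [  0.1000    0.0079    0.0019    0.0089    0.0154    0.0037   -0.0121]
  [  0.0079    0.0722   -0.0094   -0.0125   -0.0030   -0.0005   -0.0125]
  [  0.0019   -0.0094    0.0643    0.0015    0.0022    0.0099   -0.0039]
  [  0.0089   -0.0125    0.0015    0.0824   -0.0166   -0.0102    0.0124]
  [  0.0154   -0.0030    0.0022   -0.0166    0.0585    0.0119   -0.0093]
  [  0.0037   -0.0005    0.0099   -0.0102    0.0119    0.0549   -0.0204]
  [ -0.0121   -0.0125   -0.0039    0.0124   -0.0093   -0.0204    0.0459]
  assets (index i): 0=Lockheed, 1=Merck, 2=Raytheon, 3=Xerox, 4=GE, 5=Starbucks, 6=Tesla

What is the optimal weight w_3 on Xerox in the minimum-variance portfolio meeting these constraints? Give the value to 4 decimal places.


u=Σ⁻¹μ = [1.9307  3.5592  2.4571  1.4314  1.7439  1.9419  6.0025]
v=Σ⁻¹𝟙 = [7.1728  27.0948  16.2724  16.4122  21.7503  30.4514  45.9458]
a=μᵀu=2.532502  b=𝟙ᵀu=19.066555  c=𝟙ᵀv=165.099845  D=ac−b²=54.582081
λ₁=(c·0.167−b)/D = (165.099845·0.167−19.066555)/54.582081 = 0.155823
λ₂=(a−b·0.167)/D = (2.532502−19.066555·0.167)/54.582081 = -0.011938
w* = 0.155823·u + -0.011938·v:
  w_0 = 0.155823·1.9307 + -0.011938·7.1728 = 0.2152  (Lockheed)
  w_1 = 0.155823·3.5592 + -0.011938·27.0948 = 0.2311  (Merck)
  w_2 = 0.155823·2.4571 + -0.011938·16.2724 = 0.1886  (Raytheon)
  w_3 = 0.155823·1.4314 + -0.011938·16.4122 = 0.0271  (Xerox)
  w_4 = 0.155823·1.7439 + -0.011938·21.7503 = 0.0121  (GE)
  w_5 = 0.155823·1.9419 + -0.011938·30.4514 = -0.0609  (Starbucks)
  w_6 = 0.155823·6.0025 + -0.011938·45.9458 = 0.3868  (Tesla)
Σw_i=1.0000  μᵀw=0.1670
σ²=wᵀΣw=λ₁·μ_p+λ₂ = 0.155823·0.167 + -0.011938 = 0.014084 ≈ 0.0141

0.0271
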